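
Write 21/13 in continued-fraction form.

Run the Euclidean algorithm on 21 and 13; the successive quotients are the partial quotients a_0, a_1, ... (each step inverts the fractional part left over by the previous one):
  21 = 1*13 + 8, so a_0 = 1.
  13 = 1*8 + 5, so a_1 = 1.
  8 = 1*5 + 3, so a_2 = 1.
  5 = 1*3 + 2, so a_3 = 1.
  3 = 1*2 + 1, so a_4 = 1.
  2 = 2*1 + 0, so a_5 = 2.
The remainder reaches 0 after 6 divisions, so the expansion has 6 partial quotients, read off in order.

[1; 1, 1, 1, 1, 2]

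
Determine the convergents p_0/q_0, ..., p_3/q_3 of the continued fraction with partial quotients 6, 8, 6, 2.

Using the convergent recurrence p_i = a_i*p_{i-1} + p_{i-2}, q_i = a_i*q_{i-1} + q_{i-2} with p_{-2}=0, p_{-1}=1, q_{-2}=1, q_{-1}=0:
  i=0: a_0=6, p_0 = 6*1 + 0 = 6, q_0 = 6*0 + 1 = 1.
  i=1: a_1=8, p_1 = 8*6 + 1 = 49, q_1 = 8*1 + 0 = 8.
  i=2: a_2=6, p_2 = 6*49 + 6 = 300, q_2 = 6*8 + 1 = 49.
  i=3: a_3=2, p_3 = 2*300 + 49 = 649, q_3 = 2*49 + 8 = 106.

6/1, 49/8, 300/49, 649/106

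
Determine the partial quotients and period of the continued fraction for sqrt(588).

Write x_i = (sqrt(588) + m_i)/d_i with (m_0, d_0) = (0, 1). a_0 = floor(sqrt(588)) = 24, since 24^2 = 576 <= 588 < 625 = 25^2.
Iterate m_{i+1} = d_i*a_i - m_i, d_{i+1} = (588 - m_{i+1}^2)/d_i, a_{i+1} = floor((a_0 + m_{i+1})/d_{i+1}):
  m_1 = 1*24 - 0 = 24, d_1 = (588 - 24^2)/1 = 12/1 = 12, a_1 = floor((24 + 24)/12) = 4.
  m_2 = 12*4 - 24 = 24, d_2 = (588 - 24^2)/12 = 12/12 = 1, a_2 = floor((24 + 24)/1) = 48.
  m_3 = 1*48 - 24 = 24, d_3 = (588 - 24^2)/1 = 12/1 = 12: (m_3, d_3) = (m_1, d_1) = (24, 12), so from here the quotients repeat a_1, a_2; the period length is 2.
Hence the expansion of sqrt(588) is a_0 = 24 followed by the repeating block 4, 48 (period 2).

[24; (4, 48)]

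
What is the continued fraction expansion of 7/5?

Run the Euclidean algorithm on 7 and 5; the successive quotients are the partial quotients a_0, a_1, ... (each step inverts the fractional part left over by the previous one):
  7 = 1*5 + 2, so a_0 = 1.
  5 = 2*2 + 1, so a_1 = 2.
  2 = 2*1 + 0, so a_2 = 2.
The remainder reaches 0 after 3 divisions, so the expansion has 3 partial quotients, read off in order.

[1; 2, 2]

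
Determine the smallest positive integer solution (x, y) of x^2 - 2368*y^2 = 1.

(x, y) = (10657, 219)

First expand sqrt(2368) as a continued fraction. With x_i = (sqrt(2368) + m_i)/d_i and (m_0, d_0) = (0, 1): a_0 = floor(sqrt(2368)) = 48, since 48^2 = 2304 <= 2368 < 2401 = 49^2.
Iterate m_{i+1} = d_i*a_i - m_i, d_{i+1} = (2368 - m_{i+1}^2)/d_i, a_{i+1} = floor((a_0 + m_{i+1})/d_{i+1}):
  m_1 = 1*48 - 0 = 48, d_1 = (2368 - 48^2)/1 = 64/1 = 64, a_1 = floor((48 + 48)/64) = 1.
  m_2 = 64*1 - 48 = 16, d_2 = (2368 - 16^2)/64 = 2112/64 = 33, a_2 = floor((48 + 16)/33) = 1.
  m_3 = 33*1 - 16 = 17, d_3 = (2368 - 17^2)/33 = 2079/33 = 63, a_3 = floor((48 + 17)/63) = 1.
  m_4 = 63*1 - 17 = 46, d_4 = (2368 - 46^2)/63 = 252/63 = 4, a_4 = floor((48 + 46)/4) = 23.
  m_5 = 4*23 - 46 = 46, d_5 = (2368 - 46^2)/4 = 252/4 = 63, a_5 = floor((48 + 46)/63) = 1.
  m_6 = 63*1 - 46 = 17, d_6 = (2368 - 17^2)/63 = 2079/63 = 33, a_6 = floor((48 + 17)/33) = 1.
  m_7 = 33*1 - 17 = 16, d_7 = (2368 - 16^2)/33 = 2112/33 = 64, a_7 = floor((48 + 16)/64) = 1.
  m_8 = 64*1 - 16 = 48, d_8 = (2368 - 48^2)/64 = 64/64 = 1, a_8 = floor((48 + 48)/1) = 96.
  m_9 = 1*96 - 48 = 48, d_9 = (2368 - 48^2)/1 = 64/1 = 64: (m_9, d_9) = (m_1, d_1) = (48, 64), so from here the quotients repeat a_1, ..., a_8; the period length is 8.
So sqrt(2368) = [48; (1, 1, 1, 23, 1, 1, 1, 96)] with period length k = 8.
k is even, so the fundamental solution of x^2 - 2368y^2 = 1 is (p_{k-1}, q_{k-1}) = (p_7, q_7); compute convergents through index 7.
Convergents (p_i = a_i*p_{i-1} + p_{i-2}, q_i = a_i*q_{i-1} + q_{i-2} with p_{-2}=0, p_{-1}=1, q_{-2}=1, q_{-1}=0):
  i=0: a_0=48, p_0 = 48*1 + 0 = 48, q_0 = 48*0 + 1 = 1.
  i=1: a_1=1, p_1 = 1*48 + 1 = 49, q_1 = 1*1 + 0 = 1.
  i=2: a_2=1, p_2 = 1*49 + 48 = 97, q_2 = 1*1 + 1 = 2.
  i=3: a_3=1, p_3 = 1*97 + 49 = 146, q_3 = 1*2 + 1 = 3.
  i=4: a_4=23, p_4 = 23*146 + 97 = 3455, q_4 = 23*3 + 2 = 71.
  i=5: a_5=1, p_5 = 1*3455 + 146 = 3601, q_5 = 1*71 + 3 = 74.
  i=6: a_6=1, p_6 = 1*3601 + 3455 = 7056, q_6 = 1*74 + 71 = 145.
  i=7: a_7=1, p_7 = 1*7056 + 3601 = 10657, q_7 = 1*145 + 74 = 219.
Check: 10657^2 - 2368*219^2 = 113571649 - 113571648 = 1, so (x, y) = (10657, 219) solves the equation, and by the theorem it is the least positive solution.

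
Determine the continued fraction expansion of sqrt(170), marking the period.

Write x_i = (sqrt(170) + m_i)/d_i with (m_0, d_0) = (0, 1). a_0 = floor(sqrt(170)) = 13, since 13^2 = 169 <= 170 < 196 = 14^2.
Iterate m_{i+1} = d_i*a_i - m_i, d_{i+1} = (170 - m_{i+1}^2)/d_i, a_{i+1} = floor((a_0 + m_{i+1})/d_{i+1}):
  m_1 = 1*13 - 0 = 13, d_1 = (170 - 13^2)/1 = 1/1 = 1, a_1 = floor((13 + 13)/1) = 26.
  m_2 = 1*26 - 13 = 13, d_2 = (170 - 13^2)/1 = 1/1 = 1: (m_2, d_2) = (m_1, d_1) = (13, 1), so from here the quotient a_1 repeats; the period length is 1.
Hence the expansion of sqrt(170) is a_0 = 13 followed by the repeating block 26 (period 1).

[13; (26)]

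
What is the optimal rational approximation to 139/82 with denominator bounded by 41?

39/23

Expand x = 139/82 as a continued fraction with the Euclidean algorithm:
  139 = 1*82 + 57, so a_0 = 1.
  82 = 1*57 + 25, so a_1 = 1.
  57 = 2*25 + 7, so a_2 = 2.
  25 = 3*7 + 4, so a_3 = 3.
  7 = 1*4 + 3, so a_4 = 1.
  4 = 1*3 + 1, so a_5 = 1.
  3 = 3*1 + 0, so a_6 = 3.
so x = [1; 1, 2, 3, 1, 1, 3].
Convergents (p_i = a_i*p_{i-1} + p_{i-2}, q_i = a_i*q_{i-1} + q_{i-2} with p_{-2}=0, p_{-1}=1, q_{-2}=1, q_{-1}=0), until the denominator exceeds 41:
  i=0: a_0=1, p_0 = 1*1 + 0 = 1, q_0 = 1*0 + 1 = 1.
  i=1: a_1=1, p_1 = 1*1 + 1 = 2, q_1 = 1*1 + 0 = 1.
  i=2: a_2=2, p_2 = 2*2 + 1 = 5, q_2 = 2*1 + 1 = 3.
  i=3: a_3=3, p_3 = 3*5 + 2 = 17, q_3 = 3*3 + 1 = 10.
  i=4: a_4=1, p_4 = 1*17 + 5 = 22, q_4 = 1*10 + 3 = 13.
  i=5: a_5=1, p_5 = 1*22 + 17 = 39, q_5 = 1*13 + 10 = 23.
  i=6: a_6=3, p_6 = 3*39 + 22 = 139, q_6 = 3*23 + 13 = 82.
q_6 = 82 > 41, so the last convergent with denominator <= 41 is p_5/q_5 = 39/23.
The closest fraction with denominator <= 41 is either p_5/q_5 or the intermediate fraction (k*p_5 + p_4)/(k*q_5 + q_4) with the largest k >= 1 whose denominator stays <= 41; these approach x as k grows, and every other convergent or intermediate fraction in range is farther away.
Largest k: floor((41 - q_4)/q_5) = floor((41 - 13)/23) = 1.
That gives (1*39 + 22)/(1*23 + 13) = 61/36.
Compare the errors: |x - 39/23| = |139*23 - 39*82|/(82*23) = 1/1886, and |x - 61/36| = |139*36 - 61*82|/(82*36) = 2/2952.
Cross-multiplying, 1*2952 = 2952 < 3772 = 2*1886, so 1/1886 is smaller: the convergent 39/23 is closer to x than 61/36.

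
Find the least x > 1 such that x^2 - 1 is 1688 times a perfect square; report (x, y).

(x, y) = (7022501, 170925)

First expand sqrt(1688) as a continued fraction. With x_i = (sqrt(1688) + m_i)/d_i and (m_0, d_0) = (0, 1): a_0 = floor(sqrt(1688)) = 41, since 41^2 = 1681 <= 1688 < 1764 = 42^2.
Iterate m_{i+1} = d_i*a_i - m_i, d_{i+1} = (1688 - m_{i+1}^2)/d_i, a_{i+1} = floor((a_0 + m_{i+1})/d_{i+1}):
  m_1 = 1*41 - 0 = 41, d_1 = (1688 - 41^2)/1 = 7/1 = 7, a_1 = floor((41 + 41)/7) = 11.
  m_2 = 7*11 - 41 = 36, d_2 = (1688 - 36^2)/7 = 392/7 = 56, a_2 = floor((41 + 36)/56) = 1.
  m_3 = 56*1 - 36 = 20, d_3 = (1688 - 20^2)/56 = 1288/56 = 23, a_3 = floor((41 + 20)/23) = 2.
  m_4 = 23*2 - 20 = 26, d_4 = (1688 - 26^2)/23 = 1012/23 = 44, a_4 = floor((41 + 26)/44) = 1.
  m_5 = 44*1 - 26 = 18, d_5 = (1688 - 18^2)/44 = 1364/44 = 31, a_5 = floor((41 + 18)/31) = 1.
  m_6 = 31*1 - 18 = 13, d_6 = (1688 - 13^2)/31 = 1519/31 = 49, a_6 = floor((41 + 13)/49) = 1.
  m_7 = 49*1 - 13 = 36, d_7 = (1688 - 36^2)/49 = 392/49 = 8, a_7 = floor((41 + 36)/8) = 9.
  m_8 = 8*9 - 36 = 36, d_8 = (1688 - 36^2)/8 = 392/8 = 49, a_8 = floor((41 + 36)/49) = 1.
  m_9 = 49*1 - 36 = 13, d_9 = (1688 - 13^2)/49 = 1519/49 = 31, a_9 = floor((41 + 13)/31) = 1.
  m_10 = 31*1 - 13 = 18, d_10 = (1688 - 18^2)/31 = 1364/31 = 44, a_10 = floor((41 + 18)/44) = 1.
  m_11 = 44*1 - 18 = 26, d_11 = (1688 - 26^2)/44 = 1012/44 = 23, a_11 = floor((41 + 26)/23) = 2.
  m_12 = 23*2 - 26 = 20, d_12 = (1688 - 20^2)/23 = 1288/23 = 56, a_12 = floor((41 + 20)/56) = 1.
  m_13 = 56*1 - 20 = 36, d_13 = (1688 - 36^2)/56 = 392/56 = 7, a_13 = floor((41 + 36)/7) = 11.
  m_14 = 7*11 - 36 = 41, d_14 = (1688 - 41^2)/7 = 7/7 = 1, a_14 = floor((41 + 41)/1) = 82.
  m_15 = 1*82 - 41 = 41, d_15 = (1688 - 41^2)/1 = 7/1 = 7: (m_15, d_15) = (m_1, d_1) = (41, 7), so from here the quotients repeat a_1, ..., a_14; the period length is 14.
So sqrt(1688) = [41; (11, 1, 2, 1, 1, 1, 9, 1, 1, 1, 2, 1, 11, 82)] with period length k = 14.
k is even, so the fundamental solution of x^2 - 1688y^2 = 1 is (p_{k-1}, q_{k-1}) = (p_13, q_13); compute convergents through index 13.
Convergents (p_i = a_i*p_{i-1} + p_{i-2}, q_i = a_i*q_{i-1} + q_{i-2} with p_{-2}=0, p_{-1}=1, q_{-2}=1, q_{-1}=0):
  i=0: a_0=41, p_0 = 41*1 + 0 = 41, q_0 = 41*0 + 1 = 1.
  i=1: a_1=11, p_1 = 11*41 + 1 = 452, q_1 = 11*1 + 0 = 11.
  i=2: a_2=1, p_2 = 1*452 + 41 = 493, q_2 = 1*11 + 1 = 12.
  i=3: a_3=2, p_3 = 2*493 + 452 = 1438, q_3 = 2*12 + 11 = 35.
  i=4: a_4=1, p_4 = 1*1438 + 493 = 1931, q_4 = 1*35 + 12 = 47.
  i=5: a_5=1, p_5 = 1*1931 + 1438 = 3369, q_5 = 1*47 + 35 = 82.
  i=6: a_6=1, p_6 = 1*3369 + 1931 = 5300, q_6 = 1*82 + 47 = 129.
  i=7: a_7=9, p_7 = 9*5300 + 3369 = 51069, q_7 = 9*129 + 82 = 1243.
  i=8: a_8=1, p_8 = 1*51069 + 5300 = 56369, q_8 = 1*1243 + 129 = 1372.
  i=9: a_9=1, p_9 = 1*56369 + 51069 = 107438, q_9 = 1*1372 + 1243 = 2615.
  i=10: a_10=1, p_10 = 1*107438 + 56369 = 163807, q_10 = 1*2615 + 1372 = 3987.
  i=11: a_11=2, p_11 = 2*163807 + 107438 = 435052, q_11 = 2*3987 + 2615 = 10589.
  i=12: a_12=1, p_12 = 1*435052 + 163807 = 598859, q_12 = 1*10589 + 3987 = 14576.
  i=13: a_13=11, p_13 = 11*598859 + 435052 = 7022501, q_13 = 11*14576 + 10589 = 170925.
Check: 7022501^2 - 1688*170925^2 = 49315520295001 - 49315520295000 = 1, so (x, y) = (7022501, 170925) solves the equation, and by the theorem it is the least positive solution.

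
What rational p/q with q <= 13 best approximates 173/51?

Expand x = 173/51 as a continued fraction with the Euclidean algorithm:
  173 = 3*51 + 20, so a_0 = 3.
  51 = 2*20 + 11, so a_1 = 2.
  20 = 1*11 + 9, so a_2 = 1.
  11 = 1*9 + 2, so a_3 = 1.
  9 = 4*2 + 1, so a_4 = 4.
  2 = 2*1 + 0, so a_5 = 2.
so x = [3; 2, 1, 1, 4, 2].
Convergents (p_i = a_i*p_{i-1} + p_{i-2}, q_i = a_i*q_{i-1} + q_{i-2} with p_{-2}=0, p_{-1}=1, q_{-2}=1, q_{-1}=0), until the denominator exceeds 13:
  i=0: a_0=3, p_0 = 3*1 + 0 = 3, q_0 = 3*0 + 1 = 1.
  i=1: a_1=2, p_1 = 2*3 + 1 = 7, q_1 = 2*1 + 0 = 2.
  i=2: a_2=1, p_2 = 1*7 + 3 = 10, q_2 = 1*2 + 1 = 3.
  i=3: a_3=1, p_3 = 1*10 + 7 = 17, q_3 = 1*3 + 2 = 5.
  i=4: a_4=4, p_4 = 4*17 + 10 = 78, q_4 = 4*5 + 3 = 23.
q_4 = 23 > 13, so the last convergent with denominator <= 13 is p_3/q_3 = 17/5.
The closest fraction with denominator <= 13 is either p_3/q_3 or the intermediate fraction (k*p_3 + p_2)/(k*q_3 + q_2) with the largest k >= 1 whose denominator stays <= 13; these approach x as k grows, and every other convergent or intermediate fraction in range is farther away.
Largest k: floor((13 - q_2)/q_3) = floor((13 - 3)/5) = 2.
That gives (2*17 + 10)/(2*5 + 3) = 44/13.
Compare the errors: |x - 17/5| = |173*5 - 17*51|/(51*5) = 2/255, and |x - 44/13| = |173*13 - 44*51|/(51*13) = 5/663.
Cross-multiplying, 5*255 = 1275 < 1326 = 2*663, so 5/663 is smaller: the intermediate fraction 44/13 is closer to x than 17/5.

44/13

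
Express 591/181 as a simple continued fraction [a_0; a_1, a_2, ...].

[3; 3, 1, 3, 2, 1, 3]

Run the Euclidean algorithm on 591 and 181; the successive quotients are the partial quotients a_0, a_1, ... (each step inverts the fractional part left over by the previous one):
  591 = 3*181 + 48, so a_0 = 3.
  181 = 3*48 + 37, so a_1 = 3.
  48 = 1*37 + 11, so a_2 = 1.
  37 = 3*11 + 4, so a_3 = 3.
  11 = 2*4 + 3, so a_4 = 2.
  4 = 1*3 + 1, so a_5 = 1.
  3 = 3*1 + 0, so a_6 = 3.
The remainder reaches 0 after 7 divisions, so the expansion has 7 partial quotients, read off in order.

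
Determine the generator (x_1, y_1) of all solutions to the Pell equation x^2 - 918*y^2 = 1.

First expand sqrt(918) as a continued fraction. With x_i = (sqrt(918) + m_i)/d_i and (m_0, d_0) = (0, 1): a_0 = floor(sqrt(918)) = 30, since 30^2 = 900 <= 918 < 961 = 31^2.
Iterate m_{i+1} = d_i*a_i - m_i, d_{i+1} = (918 - m_{i+1}^2)/d_i, a_{i+1} = floor((a_0 + m_{i+1})/d_{i+1}):
  m_1 = 1*30 - 0 = 30, d_1 = (918 - 30^2)/1 = 18/1 = 18, a_1 = floor((30 + 30)/18) = 3.
  m_2 = 18*3 - 30 = 24, d_2 = (918 - 24^2)/18 = 342/18 = 19, a_2 = floor((30 + 24)/19) = 2.
  m_3 = 19*2 - 24 = 14, d_3 = (918 - 14^2)/19 = 722/19 = 38, a_3 = floor((30 + 14)/38) = 1.
  m_4 = 38*1 - 14 = 24, d_4 = (918 - 24^2)/38 = 342/38 = 9, a_4 = floor((30 + 24)/9) = 6.
  m_5 = 9*6 - 24 = 30, d_5 = (918 - 30^2)/9 = 18/9 = 2, a_5 = floor((30 + 30)/2) = 30.
  m_6 = 2*30 - 30 = 30, d_6 = (918 - 30^2)/2 = 18/2 = 9, a_6 = floor((30 + 30)/9) = 6.
  m_7 = 9*6 - 30 = 24, d_7 = (918 - 24^2)/9 = 342/9 = 38, a_7 = floor((30 + 24)/38) = 1.
  m_8 = 38*1 - 24 = 14, d_8 = (918 - 14^2)/38 = 722/38 = 19, a_8 = floor((30 + 14)/19) = 2.
  m_9 = 19*2 - 14 = 24, d_9 = (918 - 24^2)/19 = 342/19 = 18, a_9 = floor((30 + 24)/18) = 3.
  m_10 = 18*3 - 24 = 30, d_10 = (918 - 30^2)/18 = 18/18 = 1, a_10 = floor((30 + 30)/1) = 60.
  m_11 = 1*60 - 30 = 30, d_11 = (918 - 30^2)/1 = 18/1 = 18: (m_11, d_11) = (m_1, d_1) = (30, 18), so from here the quotients repeat a_1, ..., a_10; the period length is 10.
So sqrt(918) = [30; (3, 2, 1, 6, 30, 6, 1, 2, 3, 60)] with period length k = 10.
k is even, so the fundamental solution of x^2 - 918y^2 = 1 is (p_{k-1}, q_{k-1}) = (p_9, q_9); compute convergents through index 9.
Convergents (p_i = a_i*p_{i-1} + p_{i-2}, q_i = a_i*q_{i-1} + q_{i-2} with p_{-2}=0, p_{-1}=1, q_{-2}=1, q_{-1}=0):
  i=0: a_0=30, p_0 = 30*1 + 0 = 30, q_0 = 30*0 + 1 = 1.
  i=1: a_1=3, p_1 = 3*30 + 1 = 91, q_1 = 3*1 + 0 = 3.
  i=2: a_2=2, p_2 = 2*91 + 30 = 212, q_2 = 2*3 + 1 = 7.
  i=3: a_3=1, p_3 = 1*212 + 91 = 303, q_3 = 1*7 + 3 = 10.
  i=4: a_4=6, p_4 = 6*303 + 212 = 2030, q_4 = 6*10 + 7 = 67.
  i=5: a_5=30, p_5 = 30*2030 + 303 = 61203, q_5 = 30*67 + 10 = 2020.
  i=6: a_6=6, p_6 = 6*61203 + 2030 = 369248, q_6 = 6*2020 + 67 = 12187.
  i=7: a_7=1, p_7 = 1*369248 + 61203 = 430451, q_7 = 1*12187 + 2020 = 14207.
  i=8: a_8=2, p_8 = 2*430451 + 369248 = 1230150, q_8 = 2*14207 + 12187 = 40601.
  i=9: a_9=3, p_9 = 3*1230150 + 430451 = 4120901, q_9 = 3*40601 + 14207 = 136010.
Check: 4120901^2 - 918*136010^2 = 16981825051801 - 16981825051800 = 1, so (x, y) = (4120901, 136010) solves the equation, and by the theorem it is the least positive solution.

(x, y) = (4120901, 136010)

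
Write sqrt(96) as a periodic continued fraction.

Write x_i = (sqrt(96) + m_i)/d_i with (m_0, d_0) = (0, 1). a_0 = floor(sqrt(96)) = 9, since 9^2 = 81 <= 96 < 100 = 10^2.
Iterate m_{i+1} = d_i*a_i - m_i, d_{i+1} = (96 - m_{i+1}^2)/d_i, a_{i+1} = floor((a_0 + m_{i+1})/d_{i+1}):
  m_1 = 1*9 - 0 = 9, d_1 = (96 - 9^2)/1 = 15/1 = 15, a_1 = floor((9 + 9)/15) = 1.
  m_2 = 15*1 - 9 = 6, d_2 = (96 - 6^2)/15 = 60/15 = 4, a_2 = floor((9 + 6)/4) = 3.
  m_3 = 4*3 - 6 = 6, d_3 = (96 - 6^2)/4 = 60/4 = 15, a_3 = floor((9 + 6)/15) = 1.
  m_4 = 15*1 - 6 = 9, d_4 = (96 - 9^2)/15 = 15/15 = 1, a_4 = floor((9 + 9)/1) = 18.
  m_5 = 1*18 - 9 = 9, d_5 = (96 - 9^2)/1 = 15/1 = 15: (m_5, d_5) = (m_1, d_1) = (9, 15), so from here the quotients repeat a_1, ..., a_4; the period length is 4.
Hence the expansion of sqrt(96) is a_0 = 9 followed by the repeating block 1, 3, 1, 18 (period 4).

[9; (1, 3, 1, 18)]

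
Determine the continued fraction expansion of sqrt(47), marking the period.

[6; (1, 5, 1, 12)]

Write x_i = (sqrt(47) + m_i)/d_i with (m_0, d_0) = (0, 1). a_0 = floor(sqrt(47)) = 6, since 6^2 = 36 <= 47 < 49 = 7^2.
Iterate m_{i+1} = d_i*a_i - m_i, d_{i+1} = (47 - m_{i+1}^2)/d_i, a_{i+1} = floor((a_0 + m_{i+1})/d_{i+1}):
  m_1 = 1*6 - 0 = 6, d_1 = (47 - 6^2)/1 = 11/1 = 11, a_1 = floor((6 + 6)/11) = 1.
  m_2 = 11*1 - 6 = 5, d_2 = (47 - 5^2)/11 = 22/11 = 2, a_2 = floor((6 + 5)/2) = 5.
  m_3 = 2*5 - 5 = 5, d_3 = (47 - 5^2)/2 = 22/2 = 11, a_3 = floor((6 + 5)/11) = 1.
  m_4 = 11*1 - 5 = 6, d_4 = (47 - 6^2)/11 = 11/11 = 1, a_4 = floor((6 + 6)/1) = 12.
  m_5 = 1*12 - 6 = 6, d_5 = (47 - 6^2)/1 = 11/1 = 11: (m_5, d_5) = (m_1, d_1) = (6, 11), so from here the quotients repeat a_1, ..., a_4; the period length is 4.
Hence the expansion of sqrt(47) is a_0 = 6 followed by the repeating block 1, 5, 1, 12 (period 4).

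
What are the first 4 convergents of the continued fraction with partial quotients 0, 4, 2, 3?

Using the convergent recurrence p_i = a_i*p_{i-1} + p_{i-2}, q_i = a_i*q_{i-1} + q_{i-2} with p_{-2}=0, p_{-1}=1, q_{-2}=1, q_{-1}=0:
  i=0: a_0=0, p_0 = 0*1 + 0 = 0, q_0 = 0*0 + 1 = 1.
  i=1: a_1=4, p_1 = 4*0 + 1 = 1, q_1 = 4*1 + 0 = 4.
  i=2: a_2=2, p_2 = 2*1 + 0 = 2, q_2 = 2*4 + 1 = 9.
  i=3: a_3=3, p_3 = 3*2 + 1 = 7, q_3 = 3*9 + 4 = 31.

0/1, 1/4, 2/9, 7/31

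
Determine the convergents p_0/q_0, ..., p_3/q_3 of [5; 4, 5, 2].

Using the convergent recurrence p_i = a_i*p_{i-1} + p_{i-2}, q_i = a_i*q_{i-1} + q_{i-2} with p_{-2}=0, p_{-1}=1, q_{-2}=1, q_{-1}=0:
  i=0: a_0=5, p_0 = 5*1 + 0 = 5, q_0 = 5*0 + 1 = 1.
  i=1: a_1=4, p_1 = 4*5 + 1 = 21, q_1 = 4*1 + 0 = 4.
  i=2: a_2=5, p_2 = 5*21 + 5 = 110, q_2 = 5*4 + 1 = 21.
  i=3: a_3=2, p_3 = 2*110 + 21 = 241, q_3 = 2*21 + 4 = 46.

5/1, 21/4, 110/21, 241/46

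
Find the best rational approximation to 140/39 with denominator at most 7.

18/5

Expand x = 140/39 as a continued fraction with the Euclidean algorithm:
  140 = 3*39 + 23, so a_0 = 3.
  39 = 1*23 + 16, so a_1 = 1.
  23 = 1*16 + 7, so a_2 = 1.
  16 = 2*7 + 2, so a_3 = 2.
  7 = 3*2 + 1, so a_4 = 3.
  2 = 2*1 + 0, so a_5 = 2.
so x = [3; 1, 1, 2, 3, 2].
Convergents (p_i = a_i*p_{i-1} + p_{i-2}, q_i = a_i*q_{i-1} + q_{i-2} with p_{-2}=0, p_{-1}=1, q_{-2}=1, q_{-1}=0), until the denominator exceeds 7:
  i=0: a_0=3, p_0 = 3*1 + 0 = 3, q_0 = 3*0 + 1 = 1.
  i=1: a_1=1, p_1 = 1*3 + 1 = 4, q_1 = 1*1 + 0 = 1.
  i=2: a_2=1, p_2 = 1*4 + 3 = 7, q_2 = 1*1 + 1 = 2.
  i=3: a_3=2, p_3 = 2*7 + 4 = 18, q_3 = 2*2 + 1 = 5.
  i=4: a_4=3, p_4 = 3*18 + 7 = 61, q_4 = 3*5 + 2 = 17.
q_4 = 17 > 7, so the last convergent with denominator <= 7 is p_3/q_3 = 18/5.
The closest fraction with denominator <= 7 is either p_3/q_3 or the intermediate fraction (k*p_3 + p_2)/(k*q_3 + q_2) with the largest k >= 1 whose denominator stays <= 7; these approach x as k grows, and every other convergent or intermediate fraction in range is farther away.
Largest k: floor((7 - q_2)/q_3) = floor((7 - 2)/5) = 1.
That gives (1*18 + 7)/(1*5 + 2) = 25/7.
Compare the errors: |x - 18/5| = |140*5 - 18*39|/(39*5) = 2/195, and |x - 25/7| = |140*7 - 25*39|/(39*7) = 5/273.
Cross-multiplying, 2*273 = 546 < 975 = 5*195, so 2/195 is smaller: the convergent 18/5 is closer to x than 25/7.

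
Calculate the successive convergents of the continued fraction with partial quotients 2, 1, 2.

2/1, 3/1, 8/3

Using the convergent recurrence p_i = a_i*p_{i-1} + p_{i-2}, q_i = a_i*q_{i-1} + q_{i-2} with p_{-2}=0, p_{-1}=1, q_{-2}=1, q_{-1}=0:
  i=0: a_0=2, p_0 = 2*1 + 0 = 2, q_0 = 2*0 + 1 = 1.
  i=1: a_1=1, p_1 = 1*2 + 1 = 3, q_1 = 1*1 + 0 = 1.
  i=2: a_2=2, p_2 = 2*3 + 2 = 8, q_2 = 2*1 + 1 = 3.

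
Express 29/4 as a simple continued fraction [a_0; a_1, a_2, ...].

Run the Euclidean algorithm on 29 and 4; the successive quotients are the partial quotients a_0, a_1, ... (each step inverts the fractional part left over by the previous one):
  29 = 7*4 + 1, so a_0 = 7.
  4 = 4*1 + 0, so a_1 = 4.
The remainder reaches 0 after 2 divisions, so the expansion has 2 partial quotients, read off in order.

[7; 4]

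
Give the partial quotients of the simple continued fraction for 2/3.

[0; 1, 2]

Run the Euclidean algorithm on 2 and 3; the successive quotients are the partial quotients a_0, a_1, ... (each step inverts the fractional part left over by the previous one):
  2 = 0*3 + 2, so a_0 = 0.
  3 = 1*2 + 1, so a_1 = 1.
  2 = 2*1 + 0, so a_2 = 2.
The remainder reaches 0 after 3 divisions, so the expansion has 3 partial quotients, read off in order.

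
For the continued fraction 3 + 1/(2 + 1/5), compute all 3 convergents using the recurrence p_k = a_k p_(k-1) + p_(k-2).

3/1, 7/2, 38/11

Using the convergent recurrence p_i = a_i*p_{i-1} + p_{i-2}, q_i = a_i*q_{i-1} + q_{i-2} with p_{-2}=0, p_{-1}=1, q_{-2}=1, q_{-1}=0:
  i=0: a_0=3, p_0 = 3*1 + 0 = 3, q_0 = 3*0 + 1 = 1.
  i=1: a_1=2, p_1 = 2*3 + 1 = 7, q_1 = 2*1 + 0 = 2.
  i=2: a_2=5, p_2 = 5*7 + 3 = 38, q_2 = 5*2 + 1 = 11.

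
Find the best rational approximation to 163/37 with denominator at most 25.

97/22

Expand x = 163/37 as a continued fraction with the Euclidean algorithm:
  163 = 4*37 + 15, so a_0 = 4.
  37 = 2*15 + 7, so a_1 = 2.
  15 = 2*7 + 1, so a_2 = 2.
  7 = 7*1 + 0, so a_3 = 7.
so x = [4; 2, 2, 7].
Convergents (p_i = a_i*p_{i-1} + p_{i-2}, q_i = a_i*q_{i-1} + q_{i-2} with p_{-2}=0, p_{-1}=1, q_{-2}=1, q_{-1}=0), until the denominator exceeds 25:
  i=0: a_0=4, p_0 = 4*1 + 0 = 4, q_0 = 4*0 + 1 = 1.
  i=1: a_1=2, p_1 = 2*4 + 1 = 9, q_1 = 2*1 + 0 = 2.
  i=2: a_2=2, p_2 = 2*9 + 4 = 22, q_2 = 2*2 + 1 = 5.
  i=3: a_3=7, p_3 = 7*22 + 9 = 163, q_3 = 7*5 + 2 = 37.
q_3 = 37 > 25, so the last convergent with denominator <= 25 is p_2/q_2 = 22/5.
The closest fraction with denominator <= 25 is either p_2/q_2 or the intermediate fraction (k*p_2 + p_1)/(k*q_2 + q_1) with the largest k >= 1 whose denominator stays <= 25; these approach x as k grows, and every other convergent or intermediate fraction in range is farther away.
Largest k: floor((25 - q_1)/q_2) = floor((25 - 2)/5) = 4.
That gives (4*22 + 9)/(4*5 + 2) = 97/22.
Compare the errors: |x - 22/5| = |163*5 - 22*37|/(37*5) = 1/185, and |x - 97/22| = |163*22 - 97*37|/(37*22) = 3/814.
Cross-multiplying, 3*185 = 555 < 814 = 1*814, so 3/814 is smaller: the intermediate fraction 97/22 is closer to x than 22/5.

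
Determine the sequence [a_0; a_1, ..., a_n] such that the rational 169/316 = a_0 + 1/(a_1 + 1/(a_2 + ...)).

[0; 1, 1, 6, 1, 2, 7]

Run the Euclidean algorithm on 169 and 316; the successive quotients are the partial quotients a_0, a_1, ... (each step inverts the fractional part left over by the previous one):
  169 = 0*316 + 169, so a_0 = 0.
  316 = 1*169 + 147, so a_1 = 1.
  169 = 1*147 + 22, so a_2 = 1.
  147 = 6*22 + 15, so a_3 = 6.
  22 = 1*15 + 7, so a_4 = 1.
  15 = 2*7 + 1, so a_5 = 2.
  7 = 7*1 + 0, so a_6 = 7.
The remainder reaches 0 after 7 divisions, so the expansion has 7 partial quotients, read off in order.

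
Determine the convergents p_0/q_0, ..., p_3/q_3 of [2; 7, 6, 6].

2/1, 15/7, 92/43, 567/265

Using the convergent recurrence p_i = a_i*p_{i-1} + p_{i-2}, q_i = a_i*q_{i-1} + q_{i-2} with p_{-2}=0, p_{-1}=1, q_{-2}=1, q_{-1}=0:
  i=0: a_0=2, p_0 = 2*1 + 0 = 2, q_0 = 2*0 + 1 = 1.
  i=1: a_1=7, p_1 = 7*2 + 1 = 15, q_1 = 7*1 + 0 = 7.
  i=2: a_2=6, p_2 = 6*15 + 2 = 92, q_2 = 6*7 + 1 = 43.
  i=3: a_3=6, p_3 = 6*92 + 15 = 567, q_3 = 6*43 + 7 = 265.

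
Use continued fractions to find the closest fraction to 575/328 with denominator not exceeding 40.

Expand x = 575/328 as a continued fraction with the Euclidean algorithm:
  575 = 1*328 + 247, so a_0 = 1.
  328 = 1*247 + 81, so a_1 = 1.
  247 = 3*81 + 4, so a_2 = 3.
  81 = 20*4 + 1, so a_3 = 20.
  4 = 4*1 + 0, so a_4 = 4.
so x = [1; 1, 3, 20, 4].
Convergents (p_i = a_i*p_{i-1} + p_{i-2}, q_i = a_i*q_{i-1} + q_{i-2} with p_{-2}=0, p_{-1}=1, q_{-2}=1, q_{-1}=0), until the denominator exceeds 40:
  i=0: a_0=1, p_0 = 1*1 + 0 = 1, q_0 = 1*0 + 1 = 1.
  i=1: a_1=1, p_1 = 1*1 + 1 = 2, q_1 = 1*1 + 0 = 1.
  i=2: a_2=3, p_2 = 3*2 + 1 = 7, q_2 = 3*1 + 1 = 4.
  i=3: a_3=20, p_3 = 20*7 + 2 = 142, q_3 = 20*4 + 1 = 81.
q_3 = 81 > 40, so the last convergent with denominator <= 40 is p_2/q_2 = 7/4.
The closest fraction with denominator <= 40 is either p_2/q_2 or the intermediate fraction (k*p_2 + p_1)/(k*q_2 + q_1) with the largest k >= 1 whose denominator stays <= 40; these approach x as k grows, and every other convergent or intermediate fraction in range is farther away.
Largest k: floor((40 - q_1)/q_2) = floor((40 - 1)/4) = 9.
That gives (9*7 + 2)/(9*4 + 1) = 65/37.
Compare the errors: |x - 7/4| = |575*4 - 7*328|/(328*4) = 4/1312, and |x - 65/37| = |575*37 - 65*328|/(328*37) = 45/12136.
Cross-multiplying, 4*12136 = 48544 < 59040 = 45*1312, so 4/1312 is smaller: the convergent 7/4 is closer to x than 65/37.

7/4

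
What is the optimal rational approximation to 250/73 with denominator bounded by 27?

89/26

Expand x = 250/73 as a continued fraction with the Euclidean algorithm:
  250 = 3*73 + 31, so a_0 = 3.
  73 = 2*31 + 11, so a_1 = 2.
  31 = 2*11 + 9, so a_2 = 2.
  11 = 1*9 + 2, so a_3 = 1.
  9 = 4*2 + 1, so a_4 = 4.
  2 = 2*1 + 0, so a_5 = 2.
so x = [3; 2, 2, 1, 4, 2].
Convergents (p_i = a_i*p_{i-1} + p_{i-2}, q_i = a_i*q_{i-1} + q_{i-2} with p_{-2}=0, p_{-1}=1, q_{-2}=1, q_{-1}=0), until the denominator exceeds 27:
  i=0: a_0=3, p_0 = 3*1 + 0 = 3, q_0 = 3*0 + 1 = 1.
  i=1: a_1=2, p_1 = 2*3 + 1 = 7, q_1 = 2*1 + 0 = 2.
  i=2: a_2=2, p_2 = 2*7 + 3 = 17, q_2 = 2*2 + 1 = 5.
  i=3: a_3=1, p_3 = 1*17 + 7 = 24, q_3 = 1*5 + 2 = 7.
  i=4: a_4=4, p_4 = 4*24 + 17 = 113, q_4 = 4*7 + 5 = 33.
q_4 = 33 > 27, so the last convergent with denominator <= 27 is p_3/q_3 = 24/7.
The closest fraction with denominator <= 27 is either p_3/q_3 or the intermediate fraction (k*p_3 + p_2)/(k*q_3 + q_2) with the largest k >= 1 whose denominator stays <= 27; these approach x as k grows, and every other convergent or intermediate fraction in range is farther away.
Largest k: floor((27 - q_2)/q_3) = floor((27 - 5)/7) = 3.
That gives (3*24 + 17)/(3*7 + 5) = 89/26.
Compare the errors: |x - 24/7| = |250*7 - 24*73|/(73*7) = 2/511, and |x - 89/26| = |250*26 - 89*73|/(73*26) = 3/1898.
Cross-multiplying, 3*511 = 1533 < 3796 = 2*1898, so 3/1898 is smaller: the intermediate fraction 89/26 is closer to x than 24/7.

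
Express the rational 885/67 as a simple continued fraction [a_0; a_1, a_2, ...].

Run the Euclidean algorithm on 885 and 67; the successive quotients are the partial quotients a_0, a_1, ... (each step inverts the fractional part left over by the previous one):
  885 = 13*67 + 14, so a_0 = 13.
  67 = 4*14 + 11, so a_1 = 4.
  14 = 1*11 + 3, so a_2 = 1.
  11 = 3*3 + 2, so a_3 = 3.
  3 = 1*2 + 1, so a_4 = 1.
  2 = 2*1 + 0, so a_5 = 2.
The remainder reaches 0 after 6 divisions, so the expansion has 6 partial quotients, read off in order.

[13; 4, 1, 3, 1, 2]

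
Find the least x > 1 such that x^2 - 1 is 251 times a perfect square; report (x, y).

(x, y) = (3674890, 231957)

First expand sqrt(251) as a continued fraction. With x_i = (sqrt(251) + m_i)/d_i and (m_0, d_0) = (0, 1): a_0 = floor(sqrt(251)) = 15, since 15^2 = 225 <= 251 < 256 = 16^2.
Iterate m_{i+1} = d_i*a_i - m_i, d_{i+1} = (251 - m_{i+1}^2)/d_i, a_{i+1} = floor((a_0 + m_{i+1})/d_{i+1}):
  m_1 = 1*15 - 0 = 15, d_1 = (251 - 15^2)/1 = 26/1 = 26, a_1 = floor((15 + 15)/26) = 1.
  m_2 = 26*1 - 15 = 11, d_2 = (251 - 11^2)/26 = 130/26 = 5, a_2 = floor((15 + 11)/5) = 5.
  m_3 = 5*5 - 11 = 14, d_3 = (251 - 14^2)/5 = 55/5 = 11, a_3 = floor((15 + 14)/11) = 2.
  m_4 = 11*2 - 14 = 8, d_4 = (251 - 8^2)/11 = 187/11 = 17, a_4 = floor((15 + 8)/17) = 1.
  m_5 = 17*1 - 8 = 9, d_5 = (251 - 9^2)/17 = 170/17 = 10, a_5 = floor((15 + 9)/10) = 2.
  m_6 = 10*2 - 9 = 11, d_6 = (251 - 11^2)/10 = 130/10 = 13, a_6 = floor((15 + 11)/13) = 2.
  m_7 = 13*2 - 11 = 15, d_7 = (251 - 15^2)/13 = 26/13 = 2, a_7 = floor((15 + 15)/2) = 15.
  m_8 = 2*15 - 15 = 15, d_8 = (251 - 15^2)/2 = 26/2 = 13, a_8 = floor((15 + 15)/13) = 2.
  m_9 = 13*2 - 15 = 11, d_9 = (251 - 11^2)/13 = 130/13 = 10, a_9 = floor((15 + 11)/10) = 2.
  m_10 = 10*2 - 11 = 9, d_10 = (251 - 9^2)/10 = 170/10 = 17, a_10 = floor((15 + 9)/17) = 1.
  m_11 = 17*1 - 9 = 8, d_11 = (251 - 8^2)/17 = 187/17 = 11, a_11 = floor((15 + 8)/11) = 2.
  m_12 = 11*2 - 8 = 14, d_12 = (251 - 14^2)/11 = 55/11 = 5, a_12 = floor((15 + 14)/5) = 5.
  m_13 = 5*5 - 14 = 11, d_13 = (251 - 11^2)/5 = 130/5 = 26, a_13 = floor((15 + 11)/26) = 1.
  m_14 = 26*1 - 11 = 15, d_14 = (251 - 15^2)/26 = 26/26 = 1, a_14 = floor((15 + 15)/1) = 30.
  m_15 = 1*30 - 15 = 15, d_15 = (251 - 15^2)/1 = 26/1 = 26: (m_15, d_15) = (m_1, d_1) = (15, 26), so from here the quotients repeat a_1, ..., a_14; the period length is 14.
So sqrt(251) = [15; (1, 5, 2, 1, 2, 2, 15, 2, 2, 1, 2, 5, 1, 30)] with period length k = 14.
k is even, so the fundamental solution of x^2 - 251y^2 = 1 is (p_{k-1}, q_{k-1}) = (p_13, q_13); compute convergents through index 13.
Convergents (p_i = a_i*p_{i-1} + p_{i-2}, q_i = a_i*q_{i-1} + q_{i-2} with p_{-2}=0, p_{-1}=1, q_{-2}=1, q_{-1}=0):
  i=0: a_0=15, p_0 = 15*1 + 0 = 15, q_0 = 15*0 + 1 = 1.
  i=1: a_1=1, p_1 = 1*15 + 1 = 16, q_1 = 1*1 + 0 = 1.
  i=2: a_2=5, p_2 = 5*16 + 15 = 95, q_2 = 5*1 + 1 = 6.
  i=3: a_3=2, p_3 = 2*95 + 16 = 206, q_3 = 2*6 + 1 = 13.
  i=4: a_4=1, p_4 = 1*206 + 95 = 301, q_4 = 1*13 + 6 = 19.
  i=5: a_5=2, p_5 = 2*301 + 206 = 808, q_5 = 2*19 + 13 = 51.
  i=6: a_6=2, p_6 = 2*808 + 301 = 1917, q_6 = 2*51 + 19 = 121.
  i=7: a_7=15, p_7 = 15*1917 + 808 = 29563, q_7 = 15*121 + 51 = 1866.
  i=8: a_8=2, p_8 = 2*29563 + 1917 = 61043, q_8 = 2*1866 + 121 = 3853.
  i=9: a_9=2, p_9 = 2*61043 + 29563 = 151649, q_9 = 2*3853 + 1866 = 9572.
  i=10: a_10=1, p_10 = 1*151649 + 61043 = 212692, q_10 = 1*9572 + 3853 = 13425.
  i=11: a_11=2, p_11 = 2*212692 + 151649 = 577033, q_11 = 2*13425 + 9572 = 36422.
  i=12: a_12=5, p_12 = 5*577033 + 212692 = 3097857, q_12 = 5*36422 + 13425 = 195535.
  i=13: a_13=1, p_13 = 1*3097857 + 577033 = 3674890, q_13 = 1*195535 + 36422 = 231957.
Check: 3674890^2 - 251*231957^2 = 13504816512100 - 13504816512099 = 1, so (x, y) = (3674890, 231957) solves the equation, and by the theorem it is the least positive solution.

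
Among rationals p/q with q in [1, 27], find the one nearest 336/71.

Expand x = 336/71 as a continued fraction with the Euclidean algorithm:
  336 = 4*71 + 52, so a_0 = 4.
  71 = 1*52 + 19, so a_1 = 1.
  52 = 2*19 + 14, so a_2 = 2.
  19 = 1*14 + 5, so a_3 = 1.
  14 = 2*5 + 4, so a_4 = 2.
  5 = 1*4 + 1, so a_5 = 1.
  4 = 4*1 + 0, so a_6 = 4.
so x = [4; 1, 2, 1, 2, 1, 4].
Convergents (p_i = a_i*p_{i-1} + p_{i-2}, q_i = a_i*q_{i-1} + q_{i-2} with p_{-2}=0, p_{-1}=1, q_{-2}=1, q_{-1}=0), until the denominator exceeds 27:
  i=0: a_0=4, p_0 = 4*1 + 0 = 4, q_0 = 4*0 + 1 = 1.
  i=1: a_1=1, p_1 = 1*4 + 1 = 5, q_1 = 1*1 + 0 = 1.
  i=2: a_2=2, p_2 = 2*5 + 4 = 14, q_2 = 2*1 + 1 = 3.
  i=3: a_3=1, p_3 = 1*14 + 5 = 19, q_3 = 1*3 + 1 = 4.
  i=4: a_4=2, p_4 = 2*19 + 14 = 52, q_4 = 2*4 + 3 = 11.
  i=5: a_5=1, p_5 = 1*52 + 19 = 71, q_5 = 1*11 + 4 = 15.
  i=6: a_6=4, p_6 = 4*71 + 52 = 336, q_6 = 4*15 + 11 = 71.
q_6 = 71 > 27, so the last convergent with denominator <= 27 is p_5/q_5 = 71/15.
The closest fraction with denominator <= 27 is either p_5/q_5 or the intermediate fraction (k*p_5 + p_4)/(k*q_5 + q_4) with the largest k >= 1 whose denominator stays <= 27; these approach x as k grows, and every other convergent or intermediate fraction in range is farther away.
Largest k: floor((27 - q_4)/q_5) = floor((27 - 11)/15) = 1.
That gives (1*71 + 52)/(1*15 + 11) = 123/26.
Compare the errors: |x - 71/15| = |336*15 - 71*71|/(71*15) = 1/1065, and |x - 123/26| = |336*26 - 123*71|/(71*26) = 3/1846.
Cross-multiplying, 1*1846 = 1846 < 3195 = 3*1065, so 1/1065 is smaller: the convergent 71/15 is closer to x than 123/26.

71/15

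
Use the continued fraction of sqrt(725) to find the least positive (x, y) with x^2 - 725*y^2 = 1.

First expand sqrt(725) as a continued fraction. With x_i = (sqrt(725) + m_i)/d_i and (m_0, d_0) = (0, 1): a_0 = floor(sqrt(725)) = 26, since 26^2 = 676 <= 725 < 729 = 27^2.
Iterate m_{i+1} = d_i*a_i - m_i, d_{i+1} = (725 - m_{i+1}^2)/d_i, a_{i+1} = floor((a_0 + m_{i+1})/d_{i+1}):
  m_1 = 1*26 - 0 = 26, d_1 = (725 - 26^2)/1 = 49/1 = 49, a_1 = floor((26 + 26)/49) = 1.
  m_2 = 49*1 - 26 = 23, d_2 = (725 - 23^2)/49 = 196/49 = 4, a_2 = floor((26 + 23)/4) = 12.
  m_3 = 4*12 - 23 = 25, d_3 = (725 - 25^2)/4 = 100/4 = 25, a_3 = floor((26 + 25)/25) = 2.
  m_4 = 25*2 - 25 = 25, d_4 = (725 - 25^2)/25 = 100/25 = 4, a_4 = floor((26 + 25)/4) = 12.
  m_5 = 4*12 - 25 = 23, d_5 = (725 - 23^2)/4 = 196/4 = 49, a_5 = floor((26 + 23)/49) = 1.
  m_6 = 49*1 - 23 = 26, d_6 = (725 - 26^2)/49 = 49/49 = 1, a_6 = floor((26 + 26)/1) = 52.
  m_7 = 1*52 - 26 = 26, d_7 = (725 - 26^2)/1 = 49/1 = 49: (m_7, d_7) = (m_1, d_1) = (26, 49), so from here the quotients repeat a_1, ..., a_6; the period length is 6.
So sqrt(725) = [26; (1, 12, 2, 12, 1, 52)] with period length k = 6.
k is even, so the fundamental solution of x^2 - 725y^2 = 1 is (p_{k-1}, q_{k-1}) = (p_5, q_5); compute convergents through index 5.
Convergents (p_i = a_i*p_{i-1} + p_{i-2}, q_i = a_i*q_{i-1} + q_{i-2} with p_{-2}=0, p_{-1}=1, q_{-2}=1, q_{-1}=0):
  i=0: a_0=26, p_0 = 26*1 + 0 = 26, q_0 = 26*0 + 1 = 1.
  i=1: a_1=1, p_1 = 1*26 + 1 = 27, q_1 = 1*1 + 0 = 1.
  i=2: a_2=12, p_2 = 12*27 + 26 = 350, q_2 = 12*1 + 1 = 13.
  i=3: a_3=2, p_3 = 2*350 + 27 = 727, q_3 = 2*13 + 1 = 27.
  i=4: a_4=12, p_4 = 12*727 + 350 = 9074, q_4 = 12*27 + 13 = 337.
  i=5: a_5=1, p_5 = 1*9074 + 727 = 9801, q_5 = 1*337 + 27 = 364.
Check: 9801^2 - 725*364^2 = 96059601 - 96059600 = 1, so (x, y) = (9801, 364) solves the equation, and by the theorem it is the least positive solution.

(x, y) = (9801, 364)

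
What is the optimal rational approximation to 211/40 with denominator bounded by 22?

Expand x = 211/40 as a continued fraction with the Euclidean algorithm:
  211 = 5*40 + 11, so a_0 = 5.
  40 = 3*11 + 7, so a_1 = 3.
  11 = 1*7 + 4, so a_2 = 1.
  7 = 1*4 + 3, so a_3 = 1.
  4 = 1*3 + 1, so a_4 = 1.
  3 = 3*1 + 0, so a_5 = 3.
so x = [5; 3, 1, 1, 1, 3].
Convergents (p_i = a_i*p_{i-1} + p_{i-2}, q_i = a_i*q_{i-1} + q_{i-2} with p_{-2}=0, p_{-1}=1, q_{-2}=1, q_{-1}=0), until the denominator exceeds 22:
  i=0: a_0=5, p_0 = 5*1 + 0 = 5, q_0 = 5*0 + 1 = 1.
  i=1: a_1=3, p_1 = 3*5 + 1 = 16, q_1 = 3*1 + 0 = 3.
  i=2: a_2=1, p_2 = 1*16 + 5 = 21, q_2 = 1*3 + 1 = 4.
  i=3: a_3=1, p_3 = 1*21 + 16 = 37, q_3 = 1*4 + 3 = 7.
  i=4: a_4=1, p_4 = 1*37 + 21 = 58, q_4 = 1*7 + 4 = 11.
  i=5: a_5=3, p_5 = 3*58 + 37 = 211, q_5 = 3*11 + 7 = 40.
q_5 = 40 > 22, so the last convergent with denominator <= 22 is p_4/q_4 = 58/11.
The closest fraction with denominator <= 22 is either p_4/q_4 or the intermediate fraction (k*p_4 + p_3)/(k*q_4 + q_3) with the largest k >= 1 whose denominator stays <= 22; these approach x as k grows, and every other convergent or intermediate fraction in range is farther away.
Largest k: floor((22 - q_3)/q_4) = floor((22 - 7)/11) = 1.
That gives (1*58 + 37)/(1*11 + 7) = 95/18.
Compare the errors: |x - 58/11| = |211*11 - 58*40|/(40*11) = 1/440, and |x - 95/18| = |211*18 - 95*40|/(40*18) = 2/720.
Cross-multiplying, 1*720 = 720 < 880 = 2*440, so 1/440 is smaller: the convergent 58/11 is closer to x than 95/18.

58/11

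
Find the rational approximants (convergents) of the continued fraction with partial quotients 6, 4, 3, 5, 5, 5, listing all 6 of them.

6/1, 25/4, 81/13, 430/69, 2231/358, 11585/1859

Using the convergent recurrence p_i = a_i*p_{i-1} + p_{i-2}, q_i = a_i*q_{i-1} + q_{i-2} with p_{-2}=0, p_{-1}=1, q_{-2}=1, q_{-1}=0:
  i=0: a_0=6, p_0 = 6*1 + 0 = 6, q_0 = 6*0 + 1 = 1.
  i=1: a_1=4, p_1 = 4*6 + 1 = 25, q_1 = 4*1 + 0 = 4.
  i=2: a_2=3, p_2 = 3*25 + 6 = 81, q_2 = 3*4 + 1 = 13.
  i=3: a_3=5, p_3 = 5*81 + 25 = 430, q_3 = 5*13 + 4 = 69.
  i=4: a_4=5, p_4 = 5*430 + 81 = 2231, q_4 = 5*69 + 13 = 358.
  i=5: a_5=5, p_5 = 5*2231 + 430 = 11585, q_5 = 5*358 + 69 = 1859.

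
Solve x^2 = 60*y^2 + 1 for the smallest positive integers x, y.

First expand sqrt(60) as a continued fraction. With x_i = (sqrt(60) + m_i)/d_i and (m_0, d_0) = (0, 1): a_0 = floor(sqrt(60)) = 7, since 7^2 = 49 <= 60 < 64 = 8^2.
Iterate m_{i+1} = d_i*a_i - m_i, d_{i+1} = (60 - m_{i+1}^2)/d_i, a_{i+1} = floor((a_0 + m_{i+1})/d_{i+1}):
  m_1 = 1*7 - 0 = 7, d_1 = (60 - 7^2)/1 = 11/1 = 11, a_1 = floor((7 + 7)/11) = 1.
  m_2 = 11*1 - 7 = 4, d_2 = (60 - 4^2)/11 = 44/11 = 4, a_2 = floor((7 + 4)/4) = 2.
  m_3 = 4*2 - 4 = 4, d_3 = (60 - 4^2)/4 = 44/4 = 11, a_3 = floor((7 + 4)/11) = 1.
  m_4 = 11*1 - 4 = 7, d_4 = (60 - 7^2)/11 = 11/11 = 1, a_4 = floor((7 + 7)/1) = 14.
  m_5 = 1*14 - 7 = 7, d_5 = (60 - 7^2)/1 = 11/1 = 11: (m_5, d_5) = (m_1, d_1) = (7, 11), so from here the quotients repeat a_1, ..., a_4; the period length is 4.
So sqrt(60) = [7; (1, 2, 1, 14)] with period length k = 4.
k is even, so the fundamental solution of x^2 - 60y^2 = 1 is (p_{k-1}, q_{k-1}) = (p_3, q_3); compute convergents through index 3.
Convergents (p_i = a_i*p_{i-1} + p_{i-2}, q_i = a_i*q_{i-1} + q_{i-2} with p_{-2}=0, p_{-1}=1, q_{-2}=1, q_{-1}=0):
  i=0: a_0=7, p_0 = 7*1 + 0 = 7, q_0 = 7*0 + 1 = 1.
  i=1: a_1=1, p_1 = 1*7 + 1 = 8, q_1 = 1*1 + 0 = 1.
  i=2: a_2=2, p_2 = 2*8 + 7 = 23, q_2 = 2*1 + 1 = 3.
  i=3: a_3=1, p_3 = 1*23 + 8 = 31, q_3 = 1*3 + 1 = 4.
Check: 31^2 - 60*4^2 = 961 - 960 = 1, so (x, y) = (31, 4) solves the equation, and by the theorem it is the least positive solution.

(x, y) = (31, 4)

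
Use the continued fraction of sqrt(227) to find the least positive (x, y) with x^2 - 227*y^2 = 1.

First expand sqrt(227) as a continued fraction. With x_i = (sqrt(227) + m_i)/d_i and (m_0, d_0) = (0, 1): a_0 = floor(sqrt(227)) = 15, since 15^2 = 225 <= 227 < 256 = 16^2.
Iterate m_{i+1} = d_i*a_i - m_i, d_{i+1} = (227 - m_{i+1}^2)/d_i, a_{i+1} = floor((a_0 + m_{i+1})/d_{i+1}):
  m_1 = 1*15 - 0 = 15, d_1 = (227 - 15^2)/1 = 2/1 = 2, a_1 = floor((15 + 15)/2) = 15.
  m_2 = 2*15 - 15 = 15, d_2 = (227 - 15^2)/2 = 2/2 = 1, a_2 = floor((15 + 15)/1) = 30.
  m_3 = 1*30 - 15 = 15, d_3 = (227 - 15^2)/1 = 2/1 = 2: (m_3, d_3) = (m_1, d_1) = (15, 2), so from here the quotients repeat a_1, a_2; the period length is 2.
So sqrt(227) = [15; (15, 30)] with period length k = 2.
k is even, so the fundamental solution of x^2 - 227y^2 = 1 is (p_{k-1}, q_{k-1}) = (p_1, q_1); compute convergents through index 1.
Convergents (p_i = a_i*p_{i-1} + p_{i-2}, q_i = a_i*q_{i-1} + q_{i-2} with p_{-2}=0, p_{-1}=1, q_{-2}=1, q_{-1}=0):
  i=0: a_0=15, p_0 = 15*1 + 0 = 15, q_0 = 15*0 + 1 = 1.
  i=1: a_1=15, p_1 = 15*15 + 1 = 226, q_1 = 15*1 + 0 = 15.
Check: 226^2 - 227*15^2 = 51076 - 51075 = 1, so (x, y) = (226, 15) solves the equation, and by the theorem it is the least positive solution.

(x, y) = (226, 15)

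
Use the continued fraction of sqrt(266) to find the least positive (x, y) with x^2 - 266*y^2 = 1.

First expand sqrt(266) as a continued fraction. With x_i = (sqrt(266) + m_i)/d_i and (m_0, d_0) = (0, 1): a_0 = floor(sqrt(266)) = 16, since 16^2 = 256 <= 266 < 289 = 17^2.
Iterate m_{i+1} = d_i*a_i - m_i, d_{i+1} = (266 - m_{i+1}^2)/d_i, a_{i+1} = floor((a_0 + m_{i+1})/d_{i+1}):
  m_1 = 1*16 - 0 = 16, d_1 = (266 - 16^2)/1 = 10/1 = 10, a_1 = floor((16 + 16)/10) = 3.
  m_2 = 10*3 - 16 = 14, d_2 = (266 - 14^2)/10 = 70/10 = 7, a_2 = floor((16 + 14)/7) = 4.
  m_3 = 7*4 - 14 = 14, d_3 = (266 - 14^2)/7 = 70/7 = 10, a_3 = floor((16 + 14)/10) = 3.
  m_4 = 10*3 - 14 = 16, d_4 = (266 - 16^2)/10 = 10/10 = 1, a_4 = floor((16 + 16)/1) = 32.
  m_5 = 1*32 - 16 = 16, d_5 = (266 - 16^2)/1 = 10/1 = 10: (m_5, d_5) = (m_1, d_1) = (16, 10), so from here the quotients repeat a_1, ..., a_4; the period length is 4.
So sqrt(266) = [16; (3, 4, 3, 32)] with period length k = 4.
k is even, so the fundamental solution of x^2 - 266y^2 = 1 is (p_{k-1}, q_{k-1}) = (p_3, q_3); compute convergents through index 3.
Convergents (p_i = a_i*p_{i-1} + p_{i-2}, q_i = a_i*q_{i-1} + q_{i-2} with p_{-2}=0, p_{-1}=1, q_{-2}=1, q_{-1}=0):
  i=0: a_0=16, p_0 = 16*1 + 0 = 16, q_0 = 16*0 + 1 = 1.
  i=1: a_1=3, p_1 = 3*16 + 1 = 49, q_1 = 3*1 + 0 = 3.
  i=2: a_2=4, p_2 = 4*49 + 16 = 212, q_2 = 4*3 + 1 = 13.
  i=3: a_3=3, p_3 = 3*212 + 49 = 685, q_3 = 3*13 + 3 = 42.
Check: 685^2 - 266*42^2 = 469225 - 469224 = 1, so (x, y) = (685, 42) solves the equation, and by the theorem it is the least positive solution.

(x, y) = (685, 42)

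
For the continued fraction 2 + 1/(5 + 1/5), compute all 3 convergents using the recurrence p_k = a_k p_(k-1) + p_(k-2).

Using the convergent recurrence p_i = a_i*p_{i-1} + p_{i-2}, q_i = a_i*q_{i-1} + q_{i-2} with p_{-2}=0, p_{-1}=1, q_{-2}=1, q_{-1}=0:
  i=0: a_0=2, p_0 = 2*1 + 0 = 2, q_0 = 2*0 + 1 = 1.
  i=1: a_1=5, p_1 = 5*2 + 1 = 11, q_1 = 5*1 + 0 = 5.
  i=2: a_2=5, p_2 = 5*11 + 2 = 57, q_2 = 5*5 + 1 = 26.

2/1, 11/5, 57/26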